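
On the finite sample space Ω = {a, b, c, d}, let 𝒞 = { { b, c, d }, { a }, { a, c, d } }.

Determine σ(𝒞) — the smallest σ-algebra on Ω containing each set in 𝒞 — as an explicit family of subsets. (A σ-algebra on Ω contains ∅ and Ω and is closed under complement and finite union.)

Answer: σ(𝒞) = { {  }, { a }, { b }, { a, b }, { c, d }, { a, c, d }, { b, c, d }, Ω }

Working:
Take S₀ = 𝒞 ∪ {∅, Ω} = { {  }, { a }, { a, c, d }, { b, c, d }, Ω }.
Step 1: 1 new —
  { b }  = Ω∖{ a, c, d }
  [6 total]
Step 2 (1 new):
  { a, b }  = { b } ∪ { a }
  [7 total]
Step 3: +1 →
  { c, d }  = Ω∖{ a, b }
  [8 total]
Step 4: closed — nothing new.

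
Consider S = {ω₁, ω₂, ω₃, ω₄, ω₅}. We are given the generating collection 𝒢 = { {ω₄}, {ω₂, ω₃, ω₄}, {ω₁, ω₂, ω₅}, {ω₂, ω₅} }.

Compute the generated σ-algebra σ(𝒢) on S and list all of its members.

Initial family (6 sets): { {}, {ω₄}, {ω₂, ω₅}, {ω₁, ω₂, ω₅}, {ω₂, ω₃, ω₄}, S }.
Iteration 1 adds 7:
  {ω₁, ω₅}  = complement {ω₂, ω₃, ω₄}
  {ω₃, ω₄}  = complement {ω₁, ω₂, ω₅}
  {ω₁, ω₃, ω₄}  = complement {ω₂, ω₅}
  {ω₂, ω₄, ω₅}  = {ω₂, ω₅} ∪ {ω₄}
  {ω₁, ω₂, ω₃, ω₅}  = complement {ω₄}
  {ω₁, ω₂, ω₄, ω₅}  = {ω₁, ω₂, ω₅} ∪ {ω₄}
  {ω₂, ω₃, ω₄, ω₅}  = {ω₂, ω₅} ∪ {ω₂, ω₃, ω₄}
Iteration 2. New:
  {ω₁}  = complement {ω₂, ω₃, ω₄, ω₅}
  {ω₃}  = complement {ω₁, ω₂, ω₄, ω₅}
  {ω₁, ω₃}  = complement {ω₂, ω₄, ω₅}
  {ω₁, ω₄, ω₅}  = {ω₁, ω₅} ∪ {ω₄}
  {ω₁, ω₂, ω₃, ω₄}  = {ω₂, ω₃, ω₄} ∪ {ω₁, ω₃, ω₄}
  {ω₁, ω₃, ω₄, ω₅}  = {ω₃, ω₄} ∪ {ω₁, ω₅}
Iteration 3 adds 6:
  {ω₂}  = complement {ω₁, ω₃, ω₄, ω₅}
  {ω₅}  = complement {ω₁, ω₂, ω₃, ω₄}
  {ω₁, ω₄}  = {ω₄} ∪ {ω₁}
  {ω₂, ω₃}  = complement {ω₁, ω₄, ω₅}
  {ω₁, ω₃, ω₅}  = {ω₁, ω₃} ∪ {ω₁, ω₅}
  {ω₂, ω₃, ω₅}  = {ω₂, ω₅} ∪ {ω₃}
Iteration 4: +7 →
  {ω₁, ω₂}  = {ω₂} ∪ {ω₁}
  {ω₂, ω₄}  = complement {ω₁, ω₃, ω₅}
  {ω₃, ω₅}  = {ω₅} ∪ {ω₃}
  {ω₄, ω₅}  = {ω₅} ∪ {ω₄}
  {ω₁, ω₂, ω₃}  = {ω₂} ∪ {ω₁, ω₃}
  {ω₁, ω₂, ω₄}  = {ω₂} ∪ {ω₁, ω₄}
  {ω₃, ω₄, ω₅}  = {ω₃, ω₄} ∪ {ω₅}
Iteration 5: already closed under ᶜ and ∪.

σ(𝒢) = { {}, {ω₁}, {ω₂}, {ω₃}, {ω₄}, {ω₅}, {ω₁, ω₂}, {ω₁, ω₃}, {ω₁, ω₄}, {ω₁, ω₅}, {ω₂, ω₃}, {ω₂, ω₄}, {ω₂, ω₅}, {ω₃, ω₄}, {ω₃, ω₅}, {ω₄, ω₅}, {ω₁, ω₂, ω₃}, {ω₁, ω₂, ω₄}, {ω₁, ω₂, ω₅}, {ω₁, ω₃, ω₄}, {ω₁, ω₃, ω₅}, {ω₁, ω₄, ω₅}, {ω₂, ω₃, ω₄}, {ω₂, ω₃, ω₅}, {ω₂, ω₄, ω₅}, {ω₃, ω₄, ω₅}, {ω₁, ω₂, ω₃, ω₄}, {ω₁, ω₂, ω₃, ω₅}, {ω₁, ω₂, ω₄, ω₅}, {ω₁, ω₃, ω₄, ω₅}, {ω₂, ω₃, ω₄, ω₅}, S }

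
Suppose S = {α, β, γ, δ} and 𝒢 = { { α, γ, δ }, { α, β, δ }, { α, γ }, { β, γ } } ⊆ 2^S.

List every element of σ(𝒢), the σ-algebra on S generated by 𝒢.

σ(𝒢) (16 sets): { ∅, { α }, { β }, { γ }, { δ }, { α, β }, { α, γ }, { α, δ }, { β, γ }, { β, δ }, { γ, δ }, { α, β, γ }, { α, β, δ }, { α, γ, δ }, { β, γ, δ }, S }

Working:
Initial family (6 sets): { ∅, { α, γ }, { β, γ }, { α, β, δ }, { α, γ, δ }, S }.
Round 1: +5 →
  { β }  = ᶜ of { α, γ, δ }
  { γ }  = ᶜ of { α, β, δ }
  { α, δ }  = ᶜ of { β, γ }
  { β, δ }  = ᶜ of { α, γ }
  { α, β, γ }  = { β, γ } ∪ { α, γ }
  |family| = 11
Round 2 adds 2:
  { δ }  = ᶜ of { α, β, γ }
  { β, γ, δ }  = { γ } ∪ { β, δ }
  |family| = 13
Round 3: +2 →
  { α }  = ᶜ of { β, γ, δ }
  { γ, δ }  = { γ } ∪ { δ }
  |family| = 15
Round 4: +1 →
  { α, β }  = ᶜ of { γ, δ }
  |family| = 16
Round 5: already closed under ᶜ and ∪.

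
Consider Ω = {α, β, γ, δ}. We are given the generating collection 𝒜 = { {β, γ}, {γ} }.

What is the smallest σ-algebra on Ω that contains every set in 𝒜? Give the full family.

σ(𝒜) (8 sets): { {}, {β}, {γ}, {α, δ}, {β, γ}, {α, β, δ}, {α, γ, δ}, Ω }

Trace:
Initial family (4 sets): { {}, {γ}, {β, γ}, Ω }.
Step 1 adds 2:
  {α, δ}  = complement {β, γ}
  {α, β, δ}  = complement {γ}
Step 2. New:
  {α, γ, δ}  = {γ} ∪ {α, δ}
Step 3 adds 1:
  {β}  = complement {α, γ, δ}
Step 4: closed — nothing new.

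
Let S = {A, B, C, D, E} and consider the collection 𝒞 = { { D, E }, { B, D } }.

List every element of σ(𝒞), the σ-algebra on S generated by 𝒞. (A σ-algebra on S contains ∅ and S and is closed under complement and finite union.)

σ(𝒞) (16 sets): { {  }, { B }, { D }, { E }, { A, C }, { B, D }, { B, E }, { D, E }, { A, B, C }, { A, C, D }, { A, C, E }, { B, D, E }, { A, B, C, D }, { A, B, C, E }, { A, C, D, E }, S }

Check:
Take S₀ = 𝒞 ∪ {∅, S} = { {  }, { B, D }, { D, E }, S }.
Iteration 1: 3 new —
  { A, B, C }  = ᶜ of { D, E }
  { A, C, E }  = ᶜ of { B, D }
  { B, D, E }  = { D, E } ∪ { B, D }
  — 7 sets.
Iteration 2 (4 new):
  { A, C }  = ᶜ of { B, D, E }
  { A, B, C, D }  = { A, B, C } ∪ { B, D }
  { A, B, C, E }  = { A, B, C } ∪ { A, C, E }
  { A, C, D, E }  = { D, E } ∪ { A, C, E }
  — 11 sets.
Iteration 3: 3 new —
  { B }  = ᶜ of { A, C, D, E }
  { D }  = ᶜ of { A, B, C, E }
  { E }  = ᶜ of { A, B, C, D }
  — 14 sets.
Iteration 4 adds 2:
  { B, E }  = { B } ∪ { E }
  { A, C, D }  = { A, C } ∪ { D }
  — 16 sets.
Iteration 5 adds nothing — fixpoint reached.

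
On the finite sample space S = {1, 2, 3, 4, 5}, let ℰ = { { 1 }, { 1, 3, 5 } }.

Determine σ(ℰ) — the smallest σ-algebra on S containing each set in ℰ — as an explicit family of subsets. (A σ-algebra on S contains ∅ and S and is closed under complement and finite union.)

σ(ℰ) = { {  }, { 1 }, { 2, 4 }, { 3, 5 }, { 1, 2, 4 }, { 1, 3, 5 }, { 2, 3, 4, 5 }, S }

Derivation:
Begin from { {  }, { 1 }, { 1, 3, 5 }, S } (that is, ℰ plus ∅ and S).
Round 1: 2 new —
  { 2, 4 }  = { 1, 3, 5 }ᶜ
  { 2, 3, 4, 5 }  = { 1 }ᶜ
  — 6 sets.
Round 2: 1 new —
  { 1, 2, 4 }  = { 2, 4 } ∪ { 1 }
  — 7 sets.
Round 3. New:
  { 3, 5 }  = { 1, 2, 4 }ᶜ
  — 8 sets.
Round 4: closed — nothing new.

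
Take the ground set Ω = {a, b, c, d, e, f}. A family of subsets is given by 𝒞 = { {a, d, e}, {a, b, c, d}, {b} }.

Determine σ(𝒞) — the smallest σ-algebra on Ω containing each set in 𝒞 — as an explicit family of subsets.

|σ(𝒞)| = 32.  σ(𝒞) = { {}, {b}, {c}, {e}, {f}, {a, d}, {b, c}, {b, e}, {b, f}, {c, e}, {c, f}, {e, f}, {a, b, d}, {a, c, d}, {a, d, e}, {a, d, f}, {b, c, e}, {b, c, f}, {b, e, f}, {c, e, f}, {a, b, c, d}, {a, b, d, e}, {a, b, d, f}, {a, c, d, e}, {a, c, d, f}, {a, d, e, f}, {b, c, e, f}, {a, b, c, d, e}, {a, b, c, d, f}, {a, b, d, e, f}, {a, c, d, e, f}, Ω }

Check:
Take S₀ = 𝒞 ∪ {∅, Ω} = { {}, {b}, {a, d, e}, {a, b, c, d}, Ω }.
Round 1 (5 new):
  {e, f}  = ᶜ of {a, b, c, d}
  {b, c, f}  = ᶜ of {a, d, e}
  {a, b, d, e}  = {a, d, e} ∪ {b}
  {a, b, c, d, e}  = {a, d, e} ∪ {a, b, c, d}
  {a, c, d, e, f}  = ᶜ of {b}
Round 2: +7 →
  {f}  = ᶜ of {a, b, c, d, e}
  {c, f}  = ᶜ of {a, b, d, e}
  {b, e, f}  = {e, f} ∪ {b}
  {a, d, e, f}  = {a, d, e} ∪ {e, f}
  {b, c, e, f}  = {e, f} ∪ {b, c, f}
  {a, b, c, d, f}  = {b, c, f} ∪ {a, b, c, d}
  {a, b, d, e, f}  = {e, f} ∪ {a, b, d, e}
Round 3: 7 new —
  {c}  = ᶜ of {a, b, d, e, f}
  {e}  = ᶜ of {a, b, c, d, f}
  {a, d}  = ᶜ of {b, c, e, f}
  {b, c}  = ᶜ of {a, d, e, f}
  {b, f}  = {b} ∪ {f}
  {a, c, d}  = ᶜ of {b, e, f}
  {c, e, f}  = {e, f} ∪ {c, f}
Round 4: +8 →
  {b, e}  = {b} ∪ {e}
  {c, e}  = {e} ∪ {c}
  {a, b, d}  = ᶜ of {c, e, f}
  {a, d, f}  = {f} ∪ {a, d}
  {b, c, e}  = {e} ∪ {b, c}
  {a, b, d, f}  = {b, f} ∪ {a, d}
  {a, c, d, e}  = ᶜ of {b, f}
  {a, c, d, f}  = {f} ∪ {a, c, d}
Round 5: no new sets; the family is a σ-algebra.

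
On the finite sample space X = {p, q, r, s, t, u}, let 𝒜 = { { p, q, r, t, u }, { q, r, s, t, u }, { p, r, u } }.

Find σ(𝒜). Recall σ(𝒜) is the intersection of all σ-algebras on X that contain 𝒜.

Answer: σ(𝒜) = { {  }, { p }, { s }, { p, s }, { q, t }, { r, u }, { p, q, t }, { p, r, u }, { q, s, t }, { r, s, u }, { p, q, s, t }, { p, r, s, u }, { q, r, t, u }, { p, q, r, t, u }, { q, r, s, t, u }, X }

Working:
Initial family (5 sets): { {  }, { p, r, u }, { p, q, r, t, u }, { q, r, s, t, u }, X }.
Pass 1: 3 new —
  { p }  = X∖{ q, r, s, t, u }
  { s }  = X∖{ p, q, r, t, u }
  { q, s, t }  = X∖{ p, r, u }
Pass 2: 3 new —
  { p, s }  = { s } ∪ { p }
  { p, q, s, t }  = { q, s, t } ∪ { p }
  { p, r, s, u }  = { s } ∪ { p, r, u }
Pass 3 (3 new):
  { q, t }  = X∖{ p, r, s, u }
  { r, u }  = X∖{ p, q, s, t }
  { q, r, t, u }  = X∖{ p, s }
Pass 4 adds 2:
  { p, q, t }  = { q, t } ∪ { p }
  { r, s, u }  = { r, u } ∪ { s }
Pass 5: closed — nothing new.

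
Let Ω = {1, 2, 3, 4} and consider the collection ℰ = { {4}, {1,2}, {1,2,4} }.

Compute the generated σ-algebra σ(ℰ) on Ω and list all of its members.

Initial family (5 sets): { ∅, {4}, {1,2}, {1,2,4}, Ω }.
Step 1: +3 →
  {3}  = ᶜ of {1,2,4}
  {3,4}  = ᶜ of {1,2}
  {1,2,3}  = ᶜ of {4}
  [8 total]
Step 2: already closed under ᶜ and ∪.

Therefore σ(ℰ) = { ∅, {3}, {4}, {1,2}, {3,4}, {1,2,3}, {1,2,4}, Ω } (|σ(ℰ)| = 8).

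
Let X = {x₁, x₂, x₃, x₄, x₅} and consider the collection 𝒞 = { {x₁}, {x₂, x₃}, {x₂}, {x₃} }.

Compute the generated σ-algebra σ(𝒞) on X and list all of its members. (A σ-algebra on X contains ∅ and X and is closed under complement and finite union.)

Seed the family with 𝒞 together with ∅ and X: { {}, {x₁}, {x₂}, {x₃}, {x₂, x₃}, X }.
Round 1: +7 →
  {x₁, x₂}  = {x₂} ∪ {x₁}
  {x₁, x₃}  = {x₃} ∪ {x₁}
  {x₁, x₂, x₃}  = {x₂, x₃} ∪ {x₁}
  {x₁, x₄, x₅}  = X∖{x₂, x₃}
  {x₁, x₂, x₄, x₅}  = X∖{x₃}
  {x₁, x₃, x₄, x₅}  = X∖{x₂}
  {x₂, x₃, x₄, x₅}  = X∖{x₁}
Round 2 (3 new):
  {x₄, x₅}  = X∖{x₁, x₂, x₃}
  {x₂, x₄, x₅}  = X∖{x₁, x₃}
  {x₃, x₄, x₅}  = X∖{x₁, x₂}
Round 3: stable.

Hence σ(𝒞) has 16 members: { {}, {x₁}, {x₂}, {x₃}, {x₁, x₂}, {x₁, x₃}, {x₂, x₃}, {x₄, x₅}, {x₁, x₂, x₃}, {x₁, x₄, x₅}, {x₂, x₄, x₅}, {x₃, x₄, x₅}, {x₁, x₂, x₄, x₅}, {x₁, x₃, x₄, x₅}, {x₂, x₃, x₄, x₅}, X }.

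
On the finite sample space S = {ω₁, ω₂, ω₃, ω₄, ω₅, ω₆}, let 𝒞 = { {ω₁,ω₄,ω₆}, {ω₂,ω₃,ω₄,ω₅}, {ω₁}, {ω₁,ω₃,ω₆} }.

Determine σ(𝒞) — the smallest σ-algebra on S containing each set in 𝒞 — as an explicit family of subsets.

|σ(𝒞)| = 32.  σ(𝒞) = { ∅, {ω₁}, {ω₃}, {ω₄}, {ω₆}, {ω₁,ω₃}, {ω₁,ω₄}, {ω₁,ω₆}, {ω₂,ω₅}, {ω₃,ω₄}, {ω₃,ω₆}, {ω₄,ω₆}, {ω₁,ω₂,ω₅}, {ω₁,ω₃,ω₄}, {ω₁,ω₃,ω₆}, {ω₁,ω₄,ω₆}, {ω₂,ω₃,ω₅}, {ω₂,ω₄,ω₅}, {ω₂,ω₅,ω₆}, {ω₃,ω₄,ω₆}, {ω₁,ω₂,ω₃,ω₅}, {ω₁,ω₂,ω₄,ω₅}, {ω₁,ω₂,ω₅,ω₆}, {ω₁,ω₃,ω₄,ω₆}, {ω₂,ω₃,ω₄,ω₅}, {ω₂,ω₃,ω₅,ω₆}, {ω₂,ω₄,ω₅,ω₆}, {ω₁,ω₂,ω₃,ω₄,ω₅}, {ω₁,ω₂,ω₃,ω₅,ω₆}, {ω₁,ω₂,ω₄,ω₅,ω₆}, {ω₂,ω₃,ω₄,ω₅,ω₆}, S }

Derivation:
Start: 𝒞 ∪ {∅, S} = { ∅, {ω₁}, {ω₁,ω₃,ω₆}, {ω₁,ω₄,ω₆}, {ω₂,ω₃,ω₄,ω₅}, S }.
Step 1 adds 6:
  {ω₁,ω₆}  = {ω₂,ω₃,ω₄,ω₅}ᶜ
  {ω₂,ω₃,ω₅}  = {ω₁,ω₄,ω₆}ᶜ
  {ω₂,ω₄,ω₅}  = {ω₁,ω₃,ω₆}ᶜ
  {ω₁,ω₃,ω₄,ω₆}  = {ω₁,ω₃,ω₆} ∪ {ω₁,ω₄,ω₆}
  {ω₁,ω₂,ω₃,ω₄,ω₅}  = {ω₂,ω₃,ω₄,ω₅} ∪ {ω₁}
  {ω₂,ω₃,ω₄,ω₅,ω₆}  = {ω₁}ᶜ
  |family| = 12
Step 2 adds 6:
  {ω₆}  = {ω₁,ω₂,ω₃,ω₄,ω₅}ᶜ
  {ω₂,ω₅}  = {ω₁,ω₃,ω₄,ω₆}ᶜ
  {ω₁,ω₂,ω₃,ω₅}  = {ω₂,ω₃,ω₅} ∪ {ω₁}
  {ω₁,ω₂,ω₄,ω₅}  = {ω₂,ω₄,ω₅} ∪ {ω₁}
  {ω₁,ω₂,ω₃,ω₅,ω₆}  = {ω₁,ω₃,ω₆} ∪ {ω₂,ω₃,ω₅}
  {ω₁,ω₂,ω₄,ω₅,ω₆}  = {ω₁,ω₆} ∪ {ω₂,ω₄,ω₅}
  |family| = 18
Step 3 (9 new):
  {ω₃}  = {ω₁,ω₂,ω₄,ω₅,ω₆}ᶜ
  {ω₄}  = {ω₁,ω₂,ω₃,ω₅,ω₆}ᶜ
  {ω₃,ω₆}  = {ω₁,ω₂,ω₄,ω₅}ᶜ
  {ω₄,ω₆}  = {ω₁,ω₂,ω₃,ω₅}ᶜ
  {ω₁,ω₂,ω₅}  = {ω₂,ω₅} ∪ {ω₁}
  {ω₂,ω₅,ω₆}  = {ω₂,ω₅} ∪ {ω₆}
  {ω₁,ω₂,ω₅,ω₆}  = {ω₂,ω₅} ∪ {ω₁,ω₆}
  {ω₂,ω₃,ω₅,ω₆}  = {ω₂,ω₃,ω₅} ∪ {ω₆}
  {ω₂,ω₄,ω₅,ω₆}  = {ω₂,ω₄,ω₅} ∪ {ω₆}
  |family| = 27
Step 4: 5 new —
  {ω₁,ω₃}  = {ω₂,ω₄,ω₅,ω₆}ᶜ
  {ω₁,ω₄}  = {ω₂,ω₃,ω₅,ω₆}ᶜ
  {ω₃,ω₄}  = {ω₁,ω₂,ω₅,ω₆}ᶜ
  {ω₁,ω₃,ω₄}  = {ω₂,ω₅,ω₆}ᶜ
  {ω₃,ω₄,ω₆}  = {ω₁,ω₂,ω₅}ᶜ
  |family| = 32
Step 5: stable.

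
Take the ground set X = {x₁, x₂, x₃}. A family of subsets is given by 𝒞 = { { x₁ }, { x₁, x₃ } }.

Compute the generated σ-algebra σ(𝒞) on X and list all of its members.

|σ(𝒞)| = 8.  σ(𝒞) = { {}, { x₁ }, { x₂ }, { x₃ }, { x₁, x₂ }, { x₁, x₃ }, { x₂, x₃ }, X }

Trace:
Initial family (4 sets): { {}, { x₁ }, { x₁, x₃ }, X }.
Round 1: +2 →
  { x₂ }  = complement { x₁, x₃ }
  { x₂, x₃ }  = complement { x₁ }
Round 2: +1 →
  { x₁, x₂ }  = { x₂ } ∪ { x₁ }
Round 3: +1 →
  { x₃ }  = complement { x₁, x₂ }
Round 4: stable.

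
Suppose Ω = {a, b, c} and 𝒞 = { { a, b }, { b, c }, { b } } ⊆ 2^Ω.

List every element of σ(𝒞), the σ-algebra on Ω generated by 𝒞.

σ(𝒞) = { ∅, { a }, { b }, { c }, { a, b }, { a, c }, { b, c }, Ω }

Working:
Begin from { ∅, { b }, { a, b }, { b, c }, Ω } (that is, 𝒞 plus ∅ and Ω).
Step 1 (3 new):
  { a }  = Ω∖{ b, c }
  { c }  = Ω∖{ a, b }
  { a, c }  = Ω∖{ b }
  |family| = 8
Step 2: already closed under ᶜ and ∪.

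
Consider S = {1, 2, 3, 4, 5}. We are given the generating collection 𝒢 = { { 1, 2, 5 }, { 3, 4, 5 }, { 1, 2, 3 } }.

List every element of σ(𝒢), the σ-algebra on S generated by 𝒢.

Start: 𝒢 ∪ {∅, S} = { {}, { 1, 2, 3 }, { 1, 2, 5 }, { 3, 4, 5 }, S }.
Step 1 (4 new):
  { 1, 2 }  = ᶜ of { 3, 4, 5 }
  { 3, 4 }  = ᶜ of { 1, 2, 5 }
  { 4, 5 }  = ᶜ of { 1, 2, 3 }
  { 1, 2, 3, 5 }  = { 1, 2, 5 } ∪ { 1, 2, 3 }
  (now 9)
Step 2. New:
  { 4 }  = ᶜ of { 1, 2, 3, 5 }
  { 1, 2, 3, 4 }  = { 3, 4 } ∪ { 1, 2, 3 }
  { 1, 2, 4, 5 }  = { 1, 2 } ∪ { 4, 5 }
  (now 12)
Step 3 adds 3:
  { 3 }  = ᶜ of { 1, 2, 4, 5 }
  { 5 }  = ᶜ of { 1, 2, 3, 4 }
  { 1, 2, 4 }  = { 1, 2 } ∪ { 4 }
  (now 15)
Step 4: +1 →
  { 3, 5 }  = ᶜ of { 1, 2, 4 }
  (now 16)
Step 5: closed — nothing new.

σ(𝒢) = { {}, { 3 }, { 4 }, { 5 }, { 1, 2 }, { 3, 4 }, { 3, 5 }, { 4, 5 }, { 1, 2, 3 }, { 1, 2, 4 }, { 1, 2, 5 }, { 3, 4, 5 }, { 1, 2, 3, 4 }, { 1, 2, 3, 5 }, { 1, 2, 4, 5 }, S }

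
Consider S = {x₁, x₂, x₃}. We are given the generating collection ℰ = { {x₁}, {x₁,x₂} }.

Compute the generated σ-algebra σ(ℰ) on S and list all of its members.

σ(ℰ) (8 sets): { ∅, {x₁}, {x₂}, {x₃}, {x₁,x₂}, {x₁,x₃}, {x₂,x₃}, S }

Trace:
Start: ℰ ∪ {∅, S} = { ∅, {x₁}, {x₁,x₂}, S }.
Step 1: 2 new —
  {x₃}  = S∖{x₁,x₂}
  {x₂,x₃}  = S∖{x₁}
  |family| = 6
Step 2: +1 →
  {x₁,x₃}  = {x₃} ∪ {x₁}
  |family| = 7
Step 3. New:
  {x₂}  = S∖{x₁,x₃}
  |family| = 8
Step 4: no new sets; the family is a σ-algebra.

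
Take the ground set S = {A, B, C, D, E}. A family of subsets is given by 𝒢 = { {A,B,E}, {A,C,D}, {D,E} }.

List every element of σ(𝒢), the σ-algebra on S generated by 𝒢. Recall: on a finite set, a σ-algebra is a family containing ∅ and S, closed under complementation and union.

Answer: σ(𝒢) = { {}, {A}, {B}, {C}, {D}, {E}, {A,B}, {A,C}, {A,D}, {A,E}, {B,C}, {B,D}, {B,E}, {C,D}, {C,E}, {D,E}, {A,B,C}, {A,B,D}, {A,B,E}, {A,C,D}, {A,C,E}, {A,D,E}, {B,C,D}, {B,C,E}, {B,D,E}, {C,D,E}, {A,B,C,D}, {A,B,C,E}, {A,B,D,E}, {A,C,D,E}, {B,C,D,E}, S }

Trace:
Initial family (5 sets): { {}, {D,E}, {A,B,E}, {A,C,D}, S }.
Iteration 1. New:
  {B,E}  = complement {A,C,D}
  {C,D}  = complement {A,B,E}
  {A,B,C}  = complement {D,E}
  {A,B,D,E}  = {D,E} ∪ {A,B,E}
  {A,C,D,E}  = {D,E} ∪ {A,C,D}
  [10 total]
Iteration 2 adds 7:
  {B}  = complement {A,C,D,E}
  {C}  = complement {A,B,D,E}
  {B,D,E}  = {B,E} ∪ {D,E}
  {C,D,E}  = {C,D} ∪ {D,E}
  {A,B,C,D}  = {C,D} ∪ {A,B,C}
  {A,B,C,E}  = {B,E} ∪ {A,B,C}
  {B,C,D,E}  = {B,E} ∪ {C,D}
  [17 total]
Iteration 3: +8 →
  {A}  = complement {B,C,D,E}
  {D}  = complement {A,B,C,E}
  {E}  = complement {A,B,C,D}
  {A,B}  = complement {C,D,E}
  {A,C}  = complement {B,D,E}
  {B,C}  = {C} ∪ {B}
  {B,C,D}  = {C,D} ∪ {B}
  {B,C,E}  = {C} ∪ {B,E}
  [25 total]
Iteration 4 (7 new):
  {A,D}  = complement {B,C,E}
  {A,E}  = complement {B,C,D}
  {B,D}  = {B} ∪ {D}
  {C,E}  = {E} ∪ {C}
  {A,B,D}  = {A,B} ∪ {D}
  {A,C,E}  = {E} ∪ {A,C}
  {A,D,E}  = complement {B,C}
  [32 total]
Iteration 5: already closed under ᶜ and ∪.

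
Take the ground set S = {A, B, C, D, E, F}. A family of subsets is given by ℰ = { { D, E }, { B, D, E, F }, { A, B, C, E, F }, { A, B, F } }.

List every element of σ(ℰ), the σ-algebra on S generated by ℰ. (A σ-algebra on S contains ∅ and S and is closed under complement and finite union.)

Begin from { {  }, { D, E }, { A, B, F }, { B, D, E, F }, { A, B, C, E, F }, S } (that is, ℰ plus ∅ and S).
Pass 1. New:
  { D }  = ᶜ of { A, B, C, E, F }
  { A, C }  = ᶜ of { B, D, E, F }
  { C, D, E }  = ᶜ of { A, B, F }
  { A, B, C, F }  = ᶜ of { D, E }
  { A, B, D, E, F }  = { D, E } ∪ { A, B, F }
  |family| = 11
Pass 2: 6 new —
  { C }  = ᶜ of { A, B, D, E, F }
  { A, C, D }  = { A, C } ∪ { D }
  { A, B, D, F }  = { D } ∪ { A, B, F }
  { A, C, D, E }  = { C, D, E } ∪ { A, C }
  { A, B, C, D, F }  = { A, B, C, F } ∪ { D }
  { B, C, D, E, F }  = { C, D, E } ∪ { B, D, E, F }
  |family| = 17
Pass 3: 6 new —
  { A }  = ᶜ of { B, C, D, E, F }
  { E }  = ᶜ of { A, B, C, D, F }
  { B, F }  = ᶜ of { A, C, D, E }
  { C, D }  = { C } ∪ { D }
  { C, E }  = ᶜ of { A, B, D, F }
  { B, E, F }  = ᶜ of { A, C, D }
  |family| = 23
Pass 4: +9 →
  { A, D }  = { A } ∪ { D }
  { A, E }  = { A } ∪ { E }
  { A, C, E }  = { A } ∪ { C, E }
  { A, D, E }  = { A } ∪ { D, E }
  { B, C, F }  = { B, F } ∪ { C }
  { B, D, F }  = { B, F } ∪ { D }
  { A, B, E, F }  = ᶜ of { C, D }
  { B, C, D, F }  = { C, D } ∪ { B, F }
  { B, C, E, F }  = { B, E, F } ∪ { C }
  |family| = 32
Pass 5 adds nothing — fixpoint reached.

Therefore σ(ℰ) = { {  }, { A }, { C }, { D }, { E }, { A, C }, { A, D }, { A, E }, { B, F }, { C, D }, { C, E }, { D, E }, { A, B, F }, { A, C, D }, { A, C, E }, { A, D, E }, { B, C, F }, { B, D, F }, { B, E, F }, { C, D, E }, { A, B, C, F }, { A, B, D, F }, { A, B, E, F }, { A, C, D, E }, { B, C, D, F }, { B, C, E, F }, { B, D, E, F }, { A, B, C, D, F }, { A, B, C, E, F }, { A, B, D, E, F }, { B, C, D, E, F }, S } (|σ(ℰ)| = 32).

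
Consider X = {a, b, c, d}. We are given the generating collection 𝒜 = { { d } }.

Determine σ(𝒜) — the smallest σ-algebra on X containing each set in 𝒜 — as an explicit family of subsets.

Start: 𝒜 ∪ {∅, X} = { ∅, { d }, X }.
Iteration 1. New:
  { a, b, c }  = { d }ᶜ
  (now 4)
Iteration 2: already closed under ᶜ and ∪.

σ(𝒜) = { ∅, { d }, { a, b, c }, X }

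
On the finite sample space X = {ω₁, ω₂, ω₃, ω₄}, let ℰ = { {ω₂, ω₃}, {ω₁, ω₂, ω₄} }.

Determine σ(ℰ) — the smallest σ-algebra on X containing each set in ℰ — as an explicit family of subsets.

σ(ℰ) (8 sets): { {}, {ω₂}, {ω₃}, {ω₁, ω₄}, {ω₂, ω₃}, {ω₁, ω₂, ω₄}, {ω₁, ω₃, ω₄}, X }

Check:
Initial family (4 sets): { {}, {ω₂, ω₃}, {ω₁, ω₂, ω₄}, X }.
Round 1 adds 2:
  {ω₃}  = {ω₁, ω₂, ω₄}ᶜ
  {ω₁, ω₄}  = {ω₂, ω₃}ᶜ
  |family| = 6
Round 2: +1 →
  {ω₁, ω₃, ω₄}  = {ω₃} ∪ {ω₁, ω₄}
  |family| = 7
Round 3 adds 1:
  {ω₂}  = {ω₁, ω₃, ω₄}ᶜ
  |family| = 8
Round 4: already closed under ᶜ and ∪.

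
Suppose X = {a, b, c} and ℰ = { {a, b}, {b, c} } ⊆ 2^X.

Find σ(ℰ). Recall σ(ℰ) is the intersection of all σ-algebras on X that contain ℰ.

σ(ℰ) (8 sets): { {}, {a}, {b}, {c}, {a, b}, {a, c}, {b, c}, X }

Derivation:
Initial family (4 sets): { {}, {a, b}, {b, c}, X }.
Iteration 1. New:
  {a}  = X∖{b, c}
  {c}  = X∖{a, b}
  |family| = 6
Iteration 2 (1 new):
  {a, c}  = {c} ∪ {a}
  |family| = 7
Iteration 3: 1 new —
  {b}  = X∖{a, c}
  |family| = 8
Iteration 4: no new sets; the family is a σ-algebra.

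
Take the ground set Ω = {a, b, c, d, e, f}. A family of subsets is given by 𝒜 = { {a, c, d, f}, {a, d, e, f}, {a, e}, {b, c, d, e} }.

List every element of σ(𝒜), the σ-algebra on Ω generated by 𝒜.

|σ(𝒜)| = 64.  σ(𝒜) = { {}, {a}, {b}, {c}, {d}, {e}, {f}, {a, b}, {a, c}, {a, d}, {a, e}, {a, f}, {b, c}, {b, d}, {b, e}, {b, f}, {c, d}, {c, e}, {c, f}, {d, e}, {d, f}, {e, f}, {a, b, c}, {a, b, d}, {a, b, e}, {a, b, f}, {a, c, d}, {a, c, e}, {a, c, f}, {a, d, e}, {a, d, f}, {a, e, f}, {b, c, d}, {b, c, e}, {b, c, f}, {b, d, e}, {b, d, f}, {b, e, f}, {c, d, e}, {c, d, f}, {c, e, f}, {d, e, f}, {a, b, c, d}, {a, b, c, e}, {a, b, c, f}, {a, b, d, e}, {a, b, d, f}, {a, b, e, f}, {a, c, d, e}, {a, c, d, f}, {a, c, e, f}, {a, d, e, f}, {b, c, d, e}, {b, c, d, f}, {b, c, e, f}, {b, d, e, f}, {c, d, e, f}, {a, b, c, d, e}, {a, b, c, d, f}, {a, b, c, e, f}, {a, b, d, e, f}, {a, c, d, e, f}, {b, c, d, e, f}, Ω }

Derivation:
Take S₀ = 𝒜 ∪ {∅, Ω} = { {}, {a, e}, {a, c, d, f}, {a, d, e, f}, {b, c, d, e}, Ω }.
Iteration 1: +6 →
  {a, f}  = Ω∖{b, c, d, e}
  {b, c}  = Ω∖{a, d, e, f}
  {b, e}  = Ω∖{a, c, d, f}
  {b, c, d, f}  = Ω∖{a, e}
  {a, b, c, d, e}  = {a, e} ∪ {b, c, d, e}
  {a, c, d, e, f}  = {a, c, d, f} ∪ {a, e}
  [12 total]
Iteration 2. New:
  {b}  = Ω∖{a, c, d, e, f}
  {f}  = Ω∖{a, b, c, d, e}
  {a, b, e}  = {b, e} ∪ {a, e}
  {a, e, f}  = {a, f} ∪ {a, e}
  {b, c, e}  = {b, e} ∪ {b, c}
  {a, b, c, e}  = {b, c} ∪ {a, e}
  {a, b, c, f}  = {a, f} ∪ {b, c}
  {a, b, e, f}  = {b, e} ∪ {a, f}
  {a, b, c, d, f}  = {a, f} ∪ {b, c, d, f}
  {a, b, d, e, f}  = {b, e} ∪ {a, d, e, f}
  {b, c, d, e, f}  = {b, e} ∪ {b, c, d, f}
  [23 total]
Iteration 3: 15 new —
  {a}  = Ω∖{b, c, d, e, f}
  {c}  = Ω∖{a, b, d, e, f}
  {e}  = Ω∖{a, b, c, d, f}
  {b, f}  = {b} ∪ {f}
  {c, d}  = Ω∖{a, b, e, f}
  {d, e}  = Ω∖{a, b, c, f}
  {d, f}  = Ω∖{a, b, c, e}
  {a, b, f}  = {a, f} ∪ {b}
  {a, d, f}  = Ω∖{b, c, e}
  {b, c, d}  = Ω∖{a, e, f}
  {b, c, f}  = {f} ∪ {b, c}
  {b, e, f}  = {b, e} ∪ {f}
  {c, d, f}  = Ω∖{a, b, e}
  {b, c, e, f}  = {f} ∪ {b, c, e}
  {a, b, c, e, f}  = {b, e} ∪ {a, b, c, f}
  [38 total]
Iteration 4: 23 new —
  {d}  = Ω∖{a, b, c, e, f}
  {a, b}  = {b} ∪ {a}
  {a, c}  = {c} ∪ {a}
  {a, d}  = Ω∖{b, c, e, f}
  {c, e}  = {c} ∪ {e}
  {c, f}  = {c} ∪ {f}
  {e, f}  = {f} ∪ {e}
  {a, b, c}  = {b, c} ∪ {a}
  {a, c, d}  = Ω∖{b, e, f}
  {a, c, e}  = {c} ∪ {a, e}
  {a, c, f}  = {a, f} ∪ {c}
  {a, d, e}  = Ω∖{b, c, f}
  {b, d, e}  = {b} ∪ {d, e}
  {b, d, f}  = {b} ∪ {d, f}
  {c, d, e}  = Ω∖{a, b, f}
  {d, e, f}  = {d, e} ∪ {d, f}
  {a, b, c, d}  = {a} ∪ {b, c, d}
  {a, b, d, e}  = {d, e} ∪ {a, b, e}
  {a, b, d, f}  = {b} ∪ {a, d, f}
  {a, c, d, e}  = Ω∖{b, f}
  {a, c, e, f}  = {a, e, f} ∪ {c}
  {b, d, e, f}  = {d, e} ∪ {b, f}
  {c, d, e, f}  = {d, e} ∪ {c, d, f}
  [61 total]
Iteration 5. New:
  {b, d}  = Ω∖{a, c, e, f}
  {a, b, d}  = {b} ∪ {a, d}
  {c, e, f}  = {e, f} ∪ {c, e}
  [64 total]
Iteration 6: closed — nothing new.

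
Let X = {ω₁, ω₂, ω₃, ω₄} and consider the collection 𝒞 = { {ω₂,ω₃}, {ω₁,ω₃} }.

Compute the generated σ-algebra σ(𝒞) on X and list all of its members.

Answer: σ(𝒞) = { {}, {ω₁}, {ω₂}, {ω₃}, {ω₄}, {ω₁,ω₂}, {ω₁,ω₃}, {ω₁,ω₄}, {ω₂,ω₃}, {ω₂,ω₄}, {ω₃,ω₄}, {ω₁,ω₂,ω₃}, {ω₁,ω₂,ω₄}, {ω₁,ω₃,ω₄}, {ω₂,ω₃,ω₄}, X }

Trace:
Take S₀ = 𝒞 ∪ {∅, X} = { {}, {ω₁,ω₃}, {ω₂,ω₃}, X }.
Pass 1 (3 new):
  {ω₁,ω₄}  = X∖{ω₂,ω₃}
  {ω₂,ω₄}  = X∖{ω₁,ω₃}
  {ω₁,ω₂,ω₃}  = {ω₁,ω₃} ∪ {ω₂,ω₃}
Pass 2. New:
  {ω₄}  = X∖{ω₁,ω₂,ω₃}
  {ω₁,ω₂,ω₄}  = {ω₁,ω₄} ∪ {ω₂,ω₄}
  {ω₁,ω₃,ω₄}  = {ω₁,ω₄} ∪ {ω₁,ω₃}
  {ω₂,ω₃,ω₄}  = {ω₂,ω₃} ∪ {ω₂,ω₄}
Pass 3 (3 new):
  {ω₁}  = X∖{ω₂,ω₃,ω₄}
  {ω₂}  = X∖{ω₁,ω₃,ω₄}
  {ω₃}  = X∖{ω₁,ω₂,ω₄}
Pass 4: 2 new —
  {ω₁,ω₂}  = {ω₂} ∪ {ω₁}
  {ω₃,ω₄}  = {ω₃} ∪ {ω₄}
Pass 5: already closed under ᶜ and ∪.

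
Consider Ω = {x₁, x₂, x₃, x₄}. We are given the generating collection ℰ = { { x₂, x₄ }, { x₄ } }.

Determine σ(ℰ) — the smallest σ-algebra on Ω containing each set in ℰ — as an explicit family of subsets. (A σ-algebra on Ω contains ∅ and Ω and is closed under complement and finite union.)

Take S₀ = ℰ ∪ {∅, Ω} = { {  }, { x₄ }, { x₂, x₄ }, Ω }.
Round 1: +2 →
  { x₁, x₃ }  = complement { x₂, x₄ }
  { x₁, x₂, x₃ }  = complement { x₄ }
Round 2. New:
  { x₁, x₃, x₄ }  = { x₁, x₃ } ∪ { x₄ }
Round 3 adds 1:
  { x₂ }  = complement { x₁, x₃, x₄ }
Round 4: closed — nothing new.

σ(ℰ) = { {  }, { x₂ }, { x₄ }, { x₁, x₃ }, { x₂, x₄ }, { x₁, x₂, x₃ }, { x₁, x₃, x₄ }, Ω }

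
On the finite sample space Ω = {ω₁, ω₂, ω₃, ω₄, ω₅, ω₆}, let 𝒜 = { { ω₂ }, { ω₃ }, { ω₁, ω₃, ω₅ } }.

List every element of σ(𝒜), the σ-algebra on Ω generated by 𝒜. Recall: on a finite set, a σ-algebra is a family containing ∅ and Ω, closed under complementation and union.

Begin from { ∅, { ω₂ }, { ω₃ }, { ω₁, ω₃, ω₅ }, Ω } (that is, 𝒜 plus ∅ and Ω).
Iteration 1 (5 new):
  { ω₂, ω₃ }  = { ω₃ } ∪ { ω₂ }
  { ω₂, ω₄, ω₆ }  = ᶜ of { ω₁, ω₃, ω₅ }
  { ω₁, ω₂, ω₃, ω₅ }  = { ω₁, ω₃, ω₅ } ∪ { ω₂ }
  { ω₁, ω₂, ω₄, ω₅, ω₆ }  = ᶜ of { ω₃ }
  { ω₁, ω₃, ω₄, ω₅, ω₆ }  = ᶜ of { ω₂ }
Iteration 2: +3 →
  { ω₄, ω₆ }  = ᶜ of { ω₁, ω₂, ω₃, ω₅ }
  { ω₁, ω₄, ω₅, ω₆ }  = ᶜ of { ω₂, ω₃ }
  { ω₂, ω₃, ω₄, ω₆ }  = { ω₂, ω₄, ω₆ } ∪ { ω₃ }
Iteration 3: +2 →
  { ω₁, ω₅ }  = ᶜ of { ω₂, ω₃, ω₄, ω₆ }
  { ω₃, ω₄, ω₆ }  = { ω₃ } ∪ { ω₄, ω₆ }
Iteration 4 (1 new):
  { ω₁, ω₂, ω₅ }  = ᶜ of { ω₃, ω₄, ω₆ }
Iteration 5: already closed under ᶜ and ∪.

|σ(𝒜)| = 16.  σ(𝒜) = { ∅, { ω₂ }, { ω₃ }, { ω₁, ω₅ }, { ω₂, ω₃ }, { ω₄, ω₆ }, { ω₁, ω₂, ω₅ }, { ω₁, ω₃, ω₅ }, { ω₂, ω₄, ω₆ }, { ω₃, ω₄, ω₆ }, { ω₁, ω₂, ω₃, ω₅ }, { ω₁, ω₄, ω₅, ω₆ }, { ω₂, ω₃, ω₄, ω₆ }, { ω₁, ω₂, ω₄, ω₅, ω₆ }, { ω₁, ω₃, ω₄, ω₅, ω₆ }, Ω }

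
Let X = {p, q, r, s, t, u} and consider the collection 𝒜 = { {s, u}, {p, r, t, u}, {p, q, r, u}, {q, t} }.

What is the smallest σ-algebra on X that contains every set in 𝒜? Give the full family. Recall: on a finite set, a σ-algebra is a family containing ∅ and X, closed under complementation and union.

Start: 𝒜 ∪ {∅, X} = { ∅, {q, t}, {s, u}, {p, q, r, u}, {p, r, t, u}, X }.
Iteration 1. New:
  {q, s}  = ᶜ of {p, r, t, u}
  {s, t}  = ᶜ of {p, q, r, u}
  {p, q, r, t}  = ᶜ of {s, u}
  {p, r, s, u}  = ᶜ of {q, t}
  {q, s, t, u}  = {q, t} ∪ {s, u}
  {p, q, r, s, u}  = {s, u} ∪ {p, q, r, u}
  {p, q, r, t, u}  = {p, r, t, u} ∪ {q, t}
  {p, r, s, t, u}  = {p, r, t, u} ∪ {s, u}
  [14 total]
Iteration 2 adds 8:
  {q}  = ᶜ of {p, r, s, t, u}
  {s}  = ᶜ of {p, q, r, t, u}
  {t}  = ᶜ of {p, q, r, s, u}
  {p, r}  = ᶜ of {q, s, t, u}
  {q, s, t}  = {q, t} ∪ {s, t}
  {q, s, u}  = {s, u} ∪ {q, s}
  {s, t, u}  = {s, t} ∪ {s, u}
  {p, q, r, s, t}  = {s, t} ∪ {p, q, r, t}
  [22 total]
Iteration 3: +7 →
  {u}  = ᶜ of {p, q, r, s, t}
  {p, q, r}  = ᶜ of {s, t, u}
  {p, r, s}  = {p, r} ∪ {s}
  {p, r, t}  = ᶜ of {q, s, u}
  {p, r, u}  = ᶜ of {q, s, t}
  {p, q, r, s}  = {p, r} ∪ {q, s}
  {p, r, s, t}  = {s, t} ∪ {p, r}
  [29 total]
Iteration 4 adds 3:
  {q, u}  = ᶜ of {p, r, s, t}
  {t, u}  = ᶜ of {p, q, r, s}
  {q, t, u}  = ᶜ of {p, r, s}
  [32 total]
Iteration 5: closed — nothing new.

Hence σ(𝒜) has 32 members: { ∅, {q}, {s}, {t}, {u}, {p, r}, {q, s}, {q, t}, {q, u}, {s, t}, {s, u}, {t, u}, {p, q, r}, {p, r, s}, {p, r, t}, {p, r, u}, {q, s, t}, {q, s, u}, {q, t, u}, {s, t, u}, {p, q, r, s}, {p, q, r, t}, {p, q, r, u}, {p, r, s, t}, {p, r, s, u}, {p, r, t, u}, {q, s, t, u}, {p, q, r, s, t}, {p, q, r, s, u}, {p, q, r, t, u}, {p, r, s, t, u}, X }.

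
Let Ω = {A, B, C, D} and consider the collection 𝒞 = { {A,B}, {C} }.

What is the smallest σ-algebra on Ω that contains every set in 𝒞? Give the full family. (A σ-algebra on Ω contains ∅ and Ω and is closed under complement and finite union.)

|σ(𝒞)| = 8.  σ(𝒞) = { {}, {C}, {D}, {A,B}, {C,D}, {A,B,C}, {A,B,D}, Ω }

Check:
Initial family (4 sets): { {}, {C}, {A,B}, Ω }.
Round 1 (3 new):
  {C,D}  = Ω∖{A,B}
  {A,B,C}  = {A,B} ∪ {C}
  {A,B,D}  = Ω∖{C}
  — 7 sets.
Round 2 (1 new):
  {D}  = Ω∖{A,B,C}
  — 8 sets.
After Round 3 the family is unchanged; done.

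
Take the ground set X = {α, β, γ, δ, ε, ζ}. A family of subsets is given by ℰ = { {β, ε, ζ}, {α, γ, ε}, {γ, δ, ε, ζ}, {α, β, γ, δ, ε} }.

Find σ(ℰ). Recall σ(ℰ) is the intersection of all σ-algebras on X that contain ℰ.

σ(ℰ) = { ∅, {α}, {β}, {γ}, {δ}, {ε}, {ζ}, {α, β}, {α, γ}, {α, δ}, {α, ε}, {α, ζ}, {β, γ}, {β, δ}, {β, ε}, {β, ζ}, {γ, δ}, {γ, ε}, {γ, ζ}, {δ, ε}, {δ, ζ}, {ε, ζ}, {α, β, γ}, {α, β, δ}, {α, β, ε}, {α, β, ζ}, {α, γ, δ}, {α, γ, ε}, {α, γ, ζ}, {α, δ, ε}, {α, δ, ζ}, {α, ε, ζ}, {β, γ, δ}, {β, γ, ε}, {β, γ, ζ}, {β, δ, ε}, {β, δ, ζ}, {β, ε, ζ}, {γ, δ, ε}, {γ, δ, ζ}, {γ, ε, ζ}, {δ, ε, ζ}, {α, β, γ, δ}, {α, β, γ, ε}, {α, β, γ, ζ}, {α, β, δ, ε}, {α, β, δ, ζ}, {α, β, ε, ζ}, {α, γ, δ, ε}, {α, γ, δ, ζ}, {α, γ, ε, ζ}, {α, δ, ε, ζ}, {β, γ, δ, ε}, {β, γ, δ, ζ}, {β, γ, ε, ζ}, {β, δ, ε, ζ}, {γ, δ, ε, ζ}, {α, β, γ, δ, ε}, {α, β, γ, δ, ζ}, {α, β, γ, ε, ζ}, {α, β, δ, ε, ζ}, {α, γ, δ, ε, ζ}, {β, γ, δ, ε, ζ}, X }

Trace:
Begin from { ∅, {α, γ, ε}, {β, ε, ζ}, {γ, δ, ε, ζ}, {α, β, γ, δ, ε}, X } (that is, ℰ plus ∅ and X).
Pass 1. New:
  {ζ}  = ᶜ of {α, β, γ, δ, ε}
  {α, β}  = ᶜ of {γ, δ, ε, ζ}
  {α, γ, δ}  = ᶜ of {β, ε, ζ}
  {β, δ, ζ}  = ᶜ of {α, γ, ε}
  {α, β, γ, ε, ζ}  = {α, γ, ε} ∪ {β, ε, ζ}
  {α, γ, δ, ε, ζ}  = {γ, δ, ε, ζ} ∪ {α, γ, ε}
  {β, γ, δ, ε, ζ}  = {γ, δ, ε, ζ} ∪ {β, ε, ζ}
  |family| = 13
Pass 2. New:
  {α}  = ᶜ of {β, γ, δ, ε, ζ}
  {β}  = ᶜ of {α, γ, δ, ε, ζ}
  {δ}  = ᶜ of {α, β, γ, ε, ζ}
  {α, β, ζ}  = {α, β} ∪ {ζ}
  {α, β, γ, δ}  = {α, β} ∪ {α, γ, δ}
  {α, β, γ, ε}  = {α, β} ∪ {α, γ, ε}
  {α, β, δ, ζ}  = {β, δ, ζ} ∪ {α, β}
  {α, β, ε, ζ}  = {α, β} ∪ {β, ε, ζ}
  {α, γ, δ, ε}  = {α, γ, ε} ∪ {α, γ, δ}
  {α, γ, δ, ζ}  = {ζ} ∪ {α, γ, δ}
  {α, γ, ε, ζ}  = {α, γ, ε} ∪ {ζ}
  {β, δ, ε, ζ}  = {β, δ, ζ} ∪ {β, ε, ζ}
  {α, β, γ, δ, ζ}  = {β, δ, ζ} ∪ {α, γ, δ}
  |family| = 26
Pass 3 adds 14:
  {ε}  = ᶜ of {α, β, γ, δ, ζ}
  {α, γ}  = ᶜ of {β, δ, ε, ζ}
  {α, δ}  = {δ} ∪ {α}
  {α, ζ}  = {ζ} ∪ {α}
  {β, δ}  = ᶜ of {α, γ, ε, ζ}
  {β, ε}  = ᶜ of {α, γ, δ, ζ}
  {β, ζ}  = ᶜ of {α, γ, δ, ε}
  {γ, δ}  = ᶜ of {α, β, ε, ζ}
  {γ, ε}  = ᶜ of {α, β, δ, ζ}
  {δ, ζ}  = ᶜ of {α, β, γ, ε}
  {ε, ζ}  = ᶜ of {α, β, γ, δ}
  {α, β, δ}  = {α, β} ∪ {δ}
  {γ, δ, ε}  = ᶜ of {α, β, ζ}
  {α, β, δ, ε, ζ}  = {β, δ, ζ} ∪ {α, β, ε, ζ}
  |family| = 40
Pass 4 adds 21:
  {γ}  = ᶜ of {α, β, δ, ε, ζ}
  {α, ε}  = {α} ∪ {ε}
  {δ, ε}  = {δ} ∪ {ε}
  {α, β, γ}  = {β} ∪ {α, γ}
  {α, β, ε}  = {α, β} ∪ {β, ε}
  {α, γ, ζ}  = {α, ζ} ∪ {α, γ}
  {α, δ, ε}  = {α, δ} ∪ {ε}
  {α, δ, ζ}  = {α, ζ} ∪ {δ}
  {α, ε, ζ}  = {α, ζ} ∪ {ε, ζ}
  {β, γ, δ}  = {γ, δ} ∪ {β}
  {β, γ, ε}  = {β} ∪ {γ, ε}
  {β, δ, ε}  = {δ} ∪ {β, ε}
  {γ, δ, ζ}  = {γ, δ} ∪ {δ, ζ}
  {γ, ε, ζ}  = ᶜ of {α, β, δ}
  {δ, ε, ζ}  = {δ} ∪ {ε, ζ}
  {α, β, γ, ζ}  = {α, γ} ∪ {β, ζ}
  {α, β, δ, ε}  = {α, β, δ} ∪ {β, ε}
  {α, δ, ε, ζ}  = {ε, ζ} ∪ {α, δ}
  {β, γ, δ, ε}  = ᶜ of {α, ζ}
  {β, γ, δ, ζ}  = {β, δ, ζ} ∪ {γ, δ}
  {β, γ, ε, ζ}  = ᶜ of {α, δ}
  |family| = 61
Pass 5: 3 new —
  {β, γ}  = ᶜ of {α, δ, ε, ζ}
  {γ, ζ}  = ᶜ of {α, β, δ, ε}
  {β, γ, ζ}  = ᶜ of {α, δ, ε}
  |family| = 64
Pass 6: stable.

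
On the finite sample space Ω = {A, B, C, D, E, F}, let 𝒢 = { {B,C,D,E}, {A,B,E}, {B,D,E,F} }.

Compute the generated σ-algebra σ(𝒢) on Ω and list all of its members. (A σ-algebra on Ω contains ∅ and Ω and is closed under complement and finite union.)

Initial family (5 sets): { {}, {A,B,E}, {B,C,D,E}, {B,D,E,F}, Ω }.
Round 1: +6 →
  {A,C}  = ᶜ of {B,D,E,F}
  {A,F}  = ᶜ of {B,C,D,E}
  {C,D,F}  = ᶜ of {A,B,E}
  {A,B,C,D,E}  = {A,B,E} ∪ {B,C,D,E}
  {A,B,D,E,F}  = {A,B,E} ∪ {B,D,E,F}
  {B,C,D,E,F}  = {B,D,E,F} ∪ {B,C,D,E}
Round 2: +7 →
  {A}  = ᶜ of {B,C,D,E,F}
  {C}  = ᶜ of {A,B,D,E,F}
  {F}  = ᶜ of {A,B,C,D,E}
  {A,C,F}  = {A,F} ∪ {A,C}
  {A,B,C,E}  = {A,B,E} ∪ {A,C}
  {A,B,E,F}  = {A,F} ∪ {A,B,E}
  {A,C,D,F}  = {A,F} ∪ {C,D,F}
Round 3: 6 new —
  {B,E}  = ᶜ of {A,C,D,F}
  {C,D}  = ᶜ of {A,B,E,F}
  {C,F}  = {C} ∪ {F}
  {D,F}  = ᶜ of {A,B,C,E}
  {B,D,E}  = ᶜ of {A,C,F}
  {A,B,C,E,F}  = {C} ∪ {A,B,E,F}
Round 4: 7 new —
  {D}  = ᶜ of {A,B,C,E,F}
  {A,C,D}  = {C,D} ∪ {A,C}
  {A,D,F}  = {A,F} ∪ {D,F}
  {B,C,E}  = {B,E} ∪ {C}
  {B,E,F}  = {B,E} ∪ {F}
  {A,B,D,E}  = ᶜ of {C,F}
  {B,C,E,F}  = {B,E} ∪ {C,F}
Round 5 (1 new):
  {A,D}  = ᶜ of {B,C,E,F}
Round 6: already closed under ᶜ and ∪.

σ(𝒢) = { {}, {A}, {C}, {D}, {F}, {A,C}, {A,D}, {A,F}, {B,E}, {C,D}, {C,F}, {D,F}, {A,B,E}, {A,C,D}, {A,C,F}, {A,D,F}, {B,C,E}, {B,D,E}, {B,E,F}, {C,D,F}, {A,B,C,E}, {A,B,D,E}, {A,B,E,F}, {A,C,D,F}, {B,C,D,E}, {B,C,E,F}, {B,D,E,F}, {A,B,C,D,E}, {A,B,C,E,F}, {A,B,D,E,F}, {B,C,D,E,F}, Ω }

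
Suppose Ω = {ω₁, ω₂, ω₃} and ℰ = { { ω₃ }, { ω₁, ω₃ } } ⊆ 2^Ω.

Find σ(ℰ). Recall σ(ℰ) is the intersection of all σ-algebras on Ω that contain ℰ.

Start: ℰ ∪ {∅, Ω} = { {  }, { ω₃ }, { ω₁, ω₃ }, Ω }.
Round 1 adds 2:
  { ω₂ }  = ᶜ of { ω₁, ω₃ }
  { ω₁, ω₂ }  = ᶜ of { ω₃ }
  — 6 sets.
Round 2: +1 →
  { ω₂, ω₃ }  = { ω₃ } ∪ { ω₂ }
  — 7 sets.
Round 3 adds 1:
  { ω₁ }  = ᶜ of { ω₂, ω₃ }
  — 8 sets.
Round 4 adds nothing — fixpoint reached.

σ(ℰ) = { {  }, { ω₁ }, { ω₂ }, { ω₃ }, { ω₁, ω₂ }, { ω₁, ω₃ }, { ω₂, ω₃ }, Ω }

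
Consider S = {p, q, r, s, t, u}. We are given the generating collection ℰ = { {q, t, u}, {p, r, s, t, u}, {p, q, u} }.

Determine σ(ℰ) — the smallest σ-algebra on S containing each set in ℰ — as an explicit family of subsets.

|σ(ℰ)| = 32.  σ(ℰ) = { {}, {p}, {q}, {t}, {u}, {p, q}, {p, t}, {p, u}, {q, t}, {q, u}, {r, s}, {t, u}, {p, q, t}, {p, q, u}, {p, r, s}, {p, t, u}, {q, r, s}, {q, t, u}, {r, s, t}, {r, s, u}, {p, q, r, s}, {p, q, t, u}, {p, r, s, t}, {p, r, s, u}, {q, r, s, t}, {q, r, s, u}, {r, s, t, u}, {p, q, r, s, t}, {p, q, r, s, u}, {p, r, s, t, u}, {q, r, s, t, u}, S }

Trace:
Begin from { {}, {p, q, u}, {q, t, u}, {p, r, s, t, u}, S } (that is, ℰ plus ∅ and S).
Iteration 1 adds 4:
  {q}  = complement {p, r, s, t, u}
  {p, r, s}  = complement {q, t, u}
  {r, s, t}  = complement {p, q, u}
  {p, q, t, u}  = {p, q, u} ∪ {q, t, u}
  |family| = 9
Iteration 2 adds 6:
  {r, s}  = complement {p, q, t, u}
  {p, q, r, s}  = {q} ∪ {p, r, s}
  {p, r, s, t}  = {r, s, t} ∪ {p, r, s}
  {q, r, s, t}  = {r, s, t} ∪ {q}
  {p, q, r, s, u}  = {p, r, s} ∪ {p, q, u}
  {q, r, s, t, u}  = {r, s, t} ∪ {q, t, u}
  |family| = 15
Iteration 3 (7 new):
  {p}  = complement {q, r, s, t, u}
  {t}  = complement {p, q, r, s, u}
  {p, u}  = complement {q, r, s, t}
  {q, u}  = complement {p, r, s, t}
  {t, u}  = complement {p, q, r, s}
  {q, r, s}  = {r, s} ∪ {q}
  {p, q, r, s, t}  = {r, s, t} ∪ {p, q, r, s}
  |family| = 22
Iteration 4: 8 new —
  {u}  = complement {p, q, r, s, t}
  {p, q}  = {q} ∪ {p}
  {p, t}  = {t} ∪ {p}
  {q, t}  = {q} ∪ {t}
  {p, t, u}  = complement {q, r, s}
  {p, r, s, u}  = {r, s} ∪ {p, u}
  {q, r, s, u}  = {r, s} ∪ {q, u}
  {r, s, t, u}  = {r, s, t} ∪ {t, u}
  |family| = 30
Iteration 5 (2 new):
  {p, q, t}  = {q, t} ∪ {p, q}
  {r, s, u}  = {r, s} ∪ {u}
  |family| = 32
Iteration 6 adds nothing — fixpoint reached.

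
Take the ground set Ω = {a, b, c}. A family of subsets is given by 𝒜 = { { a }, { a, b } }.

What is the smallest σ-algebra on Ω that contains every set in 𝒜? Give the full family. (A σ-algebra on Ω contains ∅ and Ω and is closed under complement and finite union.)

Answer: σ(𝒜) = { {  }, { a }, { b }, { c }, { a, b }, { a, c }, { b, c }, Ω }

Trace:
Take S₀ = 𝒜 ∪ {∅, Ω} = { {  }, { a }, { a, b }, Ω }.
Step 1 (2 new):
  { c }  = complement { a, b }
  { b, c }  = complement { a }
  [6 total]
Step 2 adds 1:
  { a, c }  = { c } ∪ { a }
  [7 total]
Step 3 (1 new):
  { b }  = complement { a, c }
  [8 total]
Step 4: closed — nothing new.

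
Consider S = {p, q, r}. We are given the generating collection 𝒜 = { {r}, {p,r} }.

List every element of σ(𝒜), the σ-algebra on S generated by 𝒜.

Start: 𝒜 ∪ {∅, S} = { {}, {r}, {p,r}, S }.
Iteration 1: +2 →
  {q}  = {p,r}ᶜ
  {p,q}  = {r}ᶜ
  [6 total]
Iteration 2. New:
  {q,r}  = {r} ∪ {q}
  [7 total]
Iteration 3 (1 new):
  {p}  = {q,r}ᶜ
  [8 total]
Iteration 4: stable.

|σ(𝒜)| = 8.  σ(𝒜) = { {}, {p}, {q}, {r}, {p,q}, {p,r}, {q,r}, S }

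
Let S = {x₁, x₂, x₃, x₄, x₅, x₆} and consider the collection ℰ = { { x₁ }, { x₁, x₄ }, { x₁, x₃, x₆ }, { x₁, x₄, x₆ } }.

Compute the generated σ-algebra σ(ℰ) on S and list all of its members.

σ(ℰ) (32 sets): { ∅, { x₁ }, { x₃ }, { x₄ }, { x₆ }, { x₁, x₃ }, { x₁, x₄ }, { x₁, x₆ }, { x₂, x₅ }, { x₃, x₄ }, { x₃, x₆ }, { x₄, x₆ }, { x₁, x₂, x₅ }, { x₁, x₃, x₄ }, { x₁, x₃, x₆ }, { x₁, x₄, x₆ }, { x₂, x₃, x₅ }, { x₂, x₄, x₅ }, { x₂, x₅, x₆ }, { x₃, x₄, x₆ }, { x₁, x₂, x₃, x₅ }, { x₁, x₂, x₄, x₅ }, { x₁, x₂, x₅, x₆ }, { x₁, x₃, x₄, x₆ }, { x₂, x₃, x₄, x₅ }, { x₂, x₃, x₅, x₆ }, { x₂, x₄, x₅, x₆ }, { x₁, x₂, x₃, x₄, x₅ }, { x₁, x₂, x₃, x₅, x₆ }, { x₁, x₂, x₄, x₅, x₆ }, { x₂, x₃, x₄, x₅, x₆ }, S }

Derivation:
Initial family (6 sets): { ∅, { x₁ }, { x₁, x₄ }, { x₁, x₃, x₆ }, { x₁, x₄, x₆ }, S }.
Pass 1: +5 →
  { x₂, x₃, x₅ }  = ᶜ of { x₁, x₄, x₆ }
  { x₂, x₄, x₅ }  = ᶜ of { x₁, x₃, x₆ }
  { x₁, x₃, x₄, x₆ }  = { x₁, x₄ } ∪ { x₁, x₃, x₆ }
  { x₂, x₃, x₅, x₆ }  = ᶜ of { x₁, x₄ }
  { x₂, x₃, x₄, x₅, x₆ }  = ᶜ of { x₁ }
Pass 2: 7 new —
  { x₂, x₅ }  = ᶜ of { x₁, x₃, x₄, x₆ }
  { x₁, x₂, x₃, x₅ }  = { x₂, x₃, x₅ } ∪ { x₁ }
  { x₁, x₂, x₄, x₅ }  = { x₁, x₄ } ∪ { x₂, x₄, x₅ }
  { x₂, x₃, x₄, x₅ }  = { x₂, x₃, x₅ } ∪ { x₂, x₄, x₅ }
  { x₁, x₂, x₃, x₄, x₅ }  = { x₂, x₃, x₅ } ∪ { x₁, x₄ }
  { x₁, x₂, x₃, x₅, x₆ }  = { x₁, x₃, x₆ } ∪ { x₂, x₃, x₅ }
  { x₁, x₂, x₄, x₅, x₆ }  = { x₁, x₄, x₆ } ∪ { x₂, x₄, x₅ }
Pass 3 (7 new):
  { x₃ }  = ᶜ of { x₁, x₂, x₄, x₅, x₆ }
  { x₄ }  = ᶜ of { x₁, x₂, x₃, x₅, x₆ }
  { x₆ }  = ᶜ of { x₁, x₂, x₃, x₄, x₅ }
  { x₁, x₆ }  = ᶜ of { x₂, x₃, x₄, x₅ }
  { x₃, x₆ }  = ᶜ of { x₁, x₂, x₄, x₅ }
  { x₄, x₆ }  = ᶜ of { x₁, x₂, x₃, x₅ }
  { x₁, x₂, x₅ }  = { x₂, x₅ } ∪ { x₁ }
Pass 4: 7 new —
  { x₁, x₃ }  = { x₁ } ∪ { x₃ }
  { x₃, x₄ }  = { x₃ } ∪ { x₄ }
  { x₁, x₃, x₄ }  = { x₃ } ∪ { x₁, x₄ }
  { x₂, x₅, x₆ }  = { x₂, x₅ } ∪ { x₆ }
  { x₃, x₄, x₆ }  = ᶜ of { x₁, x₂, x₅ }
  { x₁, x₂, x₅, x₆ }  = { x₂, x₅ } ∪ { x₁, x₆ }
  { x₂, x₄, x₅, x₆ }  = { x₂, x₅ } ∪ { x₄, x₆ }
Pass 5: already closed under ᶜ and ∪.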